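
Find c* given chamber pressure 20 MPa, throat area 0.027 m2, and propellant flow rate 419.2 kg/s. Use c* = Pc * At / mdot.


c* = 20e6 * 0.027 / 419.2 = 1288 m/s

1288 m/s


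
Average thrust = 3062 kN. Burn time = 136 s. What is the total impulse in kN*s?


It = 3062 * 136 = 416432 kN*s

416432 kN*s


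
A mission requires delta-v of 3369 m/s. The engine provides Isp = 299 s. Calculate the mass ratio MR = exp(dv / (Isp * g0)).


Ve = 299 * 9.81 = 2933.19 m/s
MR = exp(3369 / 2933.19) = 3.154

3.154


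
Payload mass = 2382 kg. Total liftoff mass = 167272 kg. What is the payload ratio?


PR = 2382 / 167272 = 0.0142

0.0142


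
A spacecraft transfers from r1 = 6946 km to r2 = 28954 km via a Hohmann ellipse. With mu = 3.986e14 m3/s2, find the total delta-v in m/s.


V1 = sqrt(mu/r1) = 7575.32 m/s
dV1 = V1*(sqrt(2*r2/(r1+r2)) - 1) = 2045.74 m/s
V2 = sqrt(mu/r2) = 3710.35 m/s
dV2 = V2*(1 - sqrt(2*r1/(r1+r2))) = 1402.27 m/s
Total dV = 3448 m/s

3448 m/s


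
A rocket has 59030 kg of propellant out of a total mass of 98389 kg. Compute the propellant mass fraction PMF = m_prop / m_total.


PMF = 59030 / 98389 = 0.6

0.6


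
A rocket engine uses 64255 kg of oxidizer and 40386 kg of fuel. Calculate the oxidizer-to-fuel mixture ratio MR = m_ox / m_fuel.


MR = 64255 / 40386 = 1.59

1.59


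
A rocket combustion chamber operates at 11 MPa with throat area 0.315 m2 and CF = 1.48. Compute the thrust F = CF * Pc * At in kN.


F = 1.48 * 11e6 * 0.315 = 5.1282e+06 N = 5128.2 kN

5128.2 kN


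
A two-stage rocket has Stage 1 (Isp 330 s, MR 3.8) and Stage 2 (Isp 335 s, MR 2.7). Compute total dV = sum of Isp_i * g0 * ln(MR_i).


dV1 = 330 * 9.81 * ln(3.8) = 4321.8 m/s
dV2 = 335 * 9.81 * ln(2.7) = 3264.2 m/s
Total dV = 4321.8 + 3264.2 = 7586.0 m/s ~ 7586 m/s

7586 m/s


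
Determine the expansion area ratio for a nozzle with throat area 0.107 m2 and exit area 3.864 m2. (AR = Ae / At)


AR = 3.864 / 0.107 = 36.1

36.1


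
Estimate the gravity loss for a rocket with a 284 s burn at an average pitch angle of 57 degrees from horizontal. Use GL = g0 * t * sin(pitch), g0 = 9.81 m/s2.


GL = 9.81 * 284 * sin(57 deg) = 2337 m/s

2337 m/s


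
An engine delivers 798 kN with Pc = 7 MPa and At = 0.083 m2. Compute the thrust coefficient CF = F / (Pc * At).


CF = 798000 / (7e6 * 0.083) = 1.37

1.37


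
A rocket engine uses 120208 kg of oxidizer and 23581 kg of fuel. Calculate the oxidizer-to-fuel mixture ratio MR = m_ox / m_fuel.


MR = 120208 / 23581 = 5.1

5.1


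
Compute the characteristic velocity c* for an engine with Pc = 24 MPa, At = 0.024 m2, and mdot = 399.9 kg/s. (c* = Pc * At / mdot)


c* = 24e6 * 0.024 / 399.9 = 1440 m/s

1440 m/s


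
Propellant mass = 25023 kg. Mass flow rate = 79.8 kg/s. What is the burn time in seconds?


tb = 25023 / 79.8 = 313.6 s

313.6 s


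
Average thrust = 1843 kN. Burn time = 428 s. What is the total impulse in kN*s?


It = 1843 * 428 = 788804 kN*s

788804 kN*s


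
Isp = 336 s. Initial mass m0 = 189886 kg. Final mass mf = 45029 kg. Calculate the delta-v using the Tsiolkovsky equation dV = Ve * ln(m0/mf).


Ve = 336 * 9.81 = 3296.16 m/s
dV = 3296.16 * ln(189886/45029) = 4744 m/s

4744 m/s


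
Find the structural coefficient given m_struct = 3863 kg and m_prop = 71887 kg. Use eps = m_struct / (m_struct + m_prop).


eps = 3863 / (3863 + 71887) = 0.051

0.051


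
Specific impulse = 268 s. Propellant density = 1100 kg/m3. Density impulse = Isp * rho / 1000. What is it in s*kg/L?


rho*Isp = 268 * 1100 / 1000 = 295 s*kg/L

295 s*kg/L


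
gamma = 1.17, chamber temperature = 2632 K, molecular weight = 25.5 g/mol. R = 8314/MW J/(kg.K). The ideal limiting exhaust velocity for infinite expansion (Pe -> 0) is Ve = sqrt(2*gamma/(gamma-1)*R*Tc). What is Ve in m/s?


R = 8314 / 25.5 = 326.04 J/(kg.K)
Ve = sqrt(2 * 1.17 / (1.17 - 1) * 326.04 * 2632) = 3437 m/s

3437 m/s


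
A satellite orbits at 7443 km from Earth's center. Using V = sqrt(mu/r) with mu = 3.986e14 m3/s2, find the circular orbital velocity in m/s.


V = sqrt(3.986e14 / 7443000) = 7318 m/s

7318 m/s


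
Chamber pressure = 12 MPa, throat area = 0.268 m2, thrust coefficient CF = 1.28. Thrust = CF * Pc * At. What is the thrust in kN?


F = 1.28 * 12e6 * 0.268 = 4.1165e+06 N = 4116.5 kN

4116.5 kN


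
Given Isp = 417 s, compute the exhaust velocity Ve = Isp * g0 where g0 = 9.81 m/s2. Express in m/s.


Ve = Isp * g0 = 417 * 9.81 = 4090.8 m/s

4090.8 m/s


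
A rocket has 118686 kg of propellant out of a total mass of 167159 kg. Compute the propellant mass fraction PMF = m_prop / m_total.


PMF = 118686 / 167159 = 0.71

0.71


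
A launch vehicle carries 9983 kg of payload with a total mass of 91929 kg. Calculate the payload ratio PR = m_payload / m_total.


PR = 9983 / 91929 = 0.1086

0.1086


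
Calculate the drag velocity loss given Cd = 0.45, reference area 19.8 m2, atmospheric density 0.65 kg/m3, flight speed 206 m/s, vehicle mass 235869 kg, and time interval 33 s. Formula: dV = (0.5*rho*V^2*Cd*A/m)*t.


D = 0.5 * 0.65 * 206^2 * 0.45 * 19.8 = 122884.05 N
a = 122884.05 / 235869 = 0.521 m/s2
dV = 0.521 * 33 = 17.2 m/s

17.2 m/s


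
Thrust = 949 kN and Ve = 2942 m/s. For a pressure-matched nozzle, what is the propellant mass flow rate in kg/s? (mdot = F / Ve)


mdot = F / Ve = 949000 / 2942 = 322.6 kg/s

322.6 kg/s


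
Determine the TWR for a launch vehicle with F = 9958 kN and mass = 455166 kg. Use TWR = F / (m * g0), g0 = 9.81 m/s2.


TWR = 9958000 / (455166 * 9.81) = 2.23

2.23


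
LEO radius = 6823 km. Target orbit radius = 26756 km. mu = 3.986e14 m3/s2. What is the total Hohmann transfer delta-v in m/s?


V1 = sqrt(mu/r1) = 7643.3 m/s
dV1 = V1*(sqrt(2*r2/(r1+r2)) - 1) = 2005.49 m/s
V2 = sqrt(mu/r2) = 3859.74 m/s
dV2 = V2*(1 - sqrt(2*r1/(r1+r2))) = 1399.22 m/s
Total dV = 3405 m/s

3405 m/s


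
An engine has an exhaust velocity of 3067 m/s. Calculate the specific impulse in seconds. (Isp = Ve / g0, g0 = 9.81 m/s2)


Isp = Ve / g0 = 3067 / 9.81 = 312.6 s

312.6 s


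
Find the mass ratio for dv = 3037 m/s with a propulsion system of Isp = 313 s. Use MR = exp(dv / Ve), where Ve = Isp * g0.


Ve = 313 * 9.81 = 3070.53 m/s
MR = exp(3037 / 3070.53) = 2.689

2.689


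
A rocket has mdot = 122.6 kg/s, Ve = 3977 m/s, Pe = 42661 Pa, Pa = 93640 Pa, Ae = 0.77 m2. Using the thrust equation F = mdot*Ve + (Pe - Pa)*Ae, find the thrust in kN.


F = 122.6 * 3977 + (42661 - 93640) * 0.77 = 448326.0 N = 448.3 kN

448.3 kN


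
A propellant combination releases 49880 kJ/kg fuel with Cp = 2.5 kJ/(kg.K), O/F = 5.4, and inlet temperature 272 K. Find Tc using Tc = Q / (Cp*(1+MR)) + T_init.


Tc = 49880 / (2.5 * (1 + 5.4)) + 272 = 3390 K

3390 K


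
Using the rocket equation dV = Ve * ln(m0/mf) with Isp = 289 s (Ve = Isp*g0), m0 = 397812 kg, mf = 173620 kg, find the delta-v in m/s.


Ve = 289 * 9.81 = 2835.09 m/s
dV = 2835.09 * ln(397812/173620) = 2351 m/s

2351 m/s


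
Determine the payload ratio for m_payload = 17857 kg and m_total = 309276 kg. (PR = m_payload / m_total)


PR = 17857 / 309276 = 0.0577

0.0577


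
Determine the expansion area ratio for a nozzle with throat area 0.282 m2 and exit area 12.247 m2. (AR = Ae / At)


AR = 12.247 / 0.282 = 43.4

43.4


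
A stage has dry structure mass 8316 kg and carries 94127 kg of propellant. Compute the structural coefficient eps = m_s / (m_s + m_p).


eps = 8316 / (8316 + 94127) = 0.0812

0.0812


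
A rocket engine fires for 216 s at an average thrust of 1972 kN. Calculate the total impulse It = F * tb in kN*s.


It = 1972 * 216 = 425952 kN*s

425952 kN*s


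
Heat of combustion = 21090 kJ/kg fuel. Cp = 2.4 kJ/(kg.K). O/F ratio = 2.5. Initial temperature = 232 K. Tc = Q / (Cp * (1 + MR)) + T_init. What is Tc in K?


Tc = 21090 / (2.4 * (1 + 2.5)) + 232 = 2743 K

2743 K


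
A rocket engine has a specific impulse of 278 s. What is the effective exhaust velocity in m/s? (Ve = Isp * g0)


Ve = Isp * g0 = 278 * 9.81 = 2727.2 m/s

2727.2 m/s


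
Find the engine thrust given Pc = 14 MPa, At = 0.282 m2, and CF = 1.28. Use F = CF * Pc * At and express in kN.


F = 1.28 * 14e6 * 0.282 = 5.0534e+06 N = 5053.4 kN

5053.4 kN


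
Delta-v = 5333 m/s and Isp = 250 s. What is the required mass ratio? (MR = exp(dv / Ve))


Ve = 250 * 9.81 = 2452.5 m/s
MR = exp(5333 / 2452.5) = 8.798

8.798


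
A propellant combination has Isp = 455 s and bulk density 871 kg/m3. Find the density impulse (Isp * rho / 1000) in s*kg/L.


rho*Isp = 455 * 871 / 1000 = 396 s*kg/L

396 s*kg/L


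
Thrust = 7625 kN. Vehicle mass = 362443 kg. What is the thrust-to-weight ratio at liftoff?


TWR = 7625000 / (362443 * 9.81) = 2.14

2.14


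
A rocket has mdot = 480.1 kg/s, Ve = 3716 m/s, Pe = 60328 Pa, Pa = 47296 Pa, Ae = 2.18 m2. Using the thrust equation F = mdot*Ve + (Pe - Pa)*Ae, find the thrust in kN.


F = 480.1 * 3716 + (60328 - 47296) * 2.18 = 1.8125e+06 N = 1812.5 kN

1812.5 kN


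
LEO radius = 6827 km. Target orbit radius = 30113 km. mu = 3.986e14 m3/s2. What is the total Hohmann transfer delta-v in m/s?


V1 = sqrt(mu/r1) = 7641.06 m/s
dV1 = V1*(sqrt(2*r2/(r1+r2)) - 1) = 2115.51 m/s
V2 = sqrt(mu/r2) = 3638.24 m/s
dV2 = V2*(1 - sqrt(2*r1/(r1+r2))) = 1426.3 m/s
Total dV = 3542 m/s

3542 m/s


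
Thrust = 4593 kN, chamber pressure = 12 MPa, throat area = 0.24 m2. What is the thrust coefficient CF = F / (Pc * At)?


CF = 4593000 / (12e6 * 0.24) = 1.59

1.59


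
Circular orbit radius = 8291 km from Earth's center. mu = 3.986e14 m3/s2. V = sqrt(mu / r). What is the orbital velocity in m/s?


V = sqrt(3.986e14 / 8291000) = 6934 m/s

6934 m/s


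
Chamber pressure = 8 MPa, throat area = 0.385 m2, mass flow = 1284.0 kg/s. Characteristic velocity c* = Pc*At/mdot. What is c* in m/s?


c* = 8e6 * 0.385 / 1284.0 = 2399 m/s

2399 m/s


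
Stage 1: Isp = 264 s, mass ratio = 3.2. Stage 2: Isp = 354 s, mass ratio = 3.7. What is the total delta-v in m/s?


dV1 = 264 * 9.81 * ln(3.2) = 3012.4 m/s
dV2 = 354 * 9.81 * ln(3.7) = 4543.5 m/s
Total dV = 3012.4 + 4543.5 = 7555.9 m/s ~ 7556 m/s

7556 m/s


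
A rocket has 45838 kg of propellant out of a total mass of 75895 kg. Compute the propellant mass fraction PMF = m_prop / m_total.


PMF = 45838 / 75895 = 0.604

0.604


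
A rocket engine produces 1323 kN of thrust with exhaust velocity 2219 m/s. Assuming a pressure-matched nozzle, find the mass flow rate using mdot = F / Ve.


mdot = F / Ve = 1323000 / 2219 = 596.2 kg/s

596.2 kg/s


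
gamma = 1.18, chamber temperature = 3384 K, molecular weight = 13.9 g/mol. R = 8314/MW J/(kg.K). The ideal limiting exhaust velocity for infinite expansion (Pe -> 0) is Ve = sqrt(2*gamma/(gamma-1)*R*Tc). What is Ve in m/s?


R = 8314 / 13.9 = 598.13 J/(kg.K)
Ve = sqrt(2 * 1.18 / (1.18 - 1) * 598.13 * 3384) = 5151 m/s

5151 m/s


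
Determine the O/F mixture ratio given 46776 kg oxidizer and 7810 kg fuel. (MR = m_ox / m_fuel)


MR = 46776 / 7810 = 5.99

5.99


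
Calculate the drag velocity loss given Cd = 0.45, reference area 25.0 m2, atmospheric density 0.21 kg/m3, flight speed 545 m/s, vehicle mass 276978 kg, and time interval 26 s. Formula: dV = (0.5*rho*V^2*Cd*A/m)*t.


D = 0.5 * 0.21 * 545^2 * 0.45 * 25.0 = 350860.78 N
a = 350860.78 / 276978 = 1.2667 m/s2
dV = 1.2667 * 26 = 32.9 m/s

32.9 m/s


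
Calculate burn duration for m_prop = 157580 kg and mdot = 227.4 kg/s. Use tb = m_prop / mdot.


tb = 157580 / 227.4 = 693.0 s

693.0 s


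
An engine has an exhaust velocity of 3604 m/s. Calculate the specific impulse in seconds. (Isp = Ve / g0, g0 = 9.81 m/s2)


Isp = Ve / g0 = 3604 / 9.81 = 367.4 s

367.4 s


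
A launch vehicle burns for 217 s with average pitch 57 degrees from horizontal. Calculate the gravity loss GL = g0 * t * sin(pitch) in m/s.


GL = 9.81 * 217 * sin(57 deg) = 1785 m/s

1785 m/s


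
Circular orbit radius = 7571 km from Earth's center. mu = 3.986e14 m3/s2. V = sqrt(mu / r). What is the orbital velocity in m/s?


V = sqrt(3.986e14 / 7571000) = 7256 m/s

7256 m/s


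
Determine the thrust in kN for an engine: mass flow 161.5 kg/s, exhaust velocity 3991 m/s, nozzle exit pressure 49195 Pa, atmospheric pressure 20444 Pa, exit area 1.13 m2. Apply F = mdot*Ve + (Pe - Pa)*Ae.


F = 161.5 * 3991 + (49195 - 20444) * 1.13 = 677035.0 N = 677.0 kN

677.0 kN


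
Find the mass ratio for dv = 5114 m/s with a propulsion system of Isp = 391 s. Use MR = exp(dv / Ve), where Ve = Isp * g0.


Ve = 391 * 9.81 = 3835.71 m/s
MR = exp(5114 / 3835.71) = 3.793

3.793


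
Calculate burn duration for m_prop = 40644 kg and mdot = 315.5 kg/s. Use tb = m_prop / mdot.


tb = 40644 / 315.5 = 128.8 s

128.8 s


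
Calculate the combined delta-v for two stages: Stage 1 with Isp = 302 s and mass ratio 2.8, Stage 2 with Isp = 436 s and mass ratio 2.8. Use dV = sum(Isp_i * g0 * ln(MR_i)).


dV1 = 302 * 9.81 * ln(2.8) = 3050.4 m/s
dV2 = 436 * 9.81 * ln(2.8) = 4403.8 m/s
Total dV = 3050.4 + 4403.8 = 7454.2 m/s ~ 7454 m/s

7454 m/s


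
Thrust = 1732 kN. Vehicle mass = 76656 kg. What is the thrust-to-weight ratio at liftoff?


TWR = 1732000 / (76656 * 9.81) = 2.3

2.3


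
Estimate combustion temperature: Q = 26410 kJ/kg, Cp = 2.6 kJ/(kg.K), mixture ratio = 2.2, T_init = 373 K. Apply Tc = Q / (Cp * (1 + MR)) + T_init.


Tc = 26410 / (2.6 * (1 + 2.2)) + 373 = 3547 K

3547 K


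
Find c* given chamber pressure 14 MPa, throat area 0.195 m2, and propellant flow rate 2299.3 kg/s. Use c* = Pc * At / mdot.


c* = 14e6 * 0.195 / 2299.3 = 1187 m/s

1187 m/s


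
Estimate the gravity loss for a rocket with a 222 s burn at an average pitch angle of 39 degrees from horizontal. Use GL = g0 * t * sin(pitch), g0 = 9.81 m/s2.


GL = 9.81 * 222 * sin(39 deg) = 1371 m/s

1371 m/s


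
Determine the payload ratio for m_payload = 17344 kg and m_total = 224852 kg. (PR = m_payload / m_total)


PR = 17344 / 224852 = 0.0771

0.0771


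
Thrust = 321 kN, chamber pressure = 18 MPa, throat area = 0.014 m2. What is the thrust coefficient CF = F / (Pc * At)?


CF = 321000 / (18e6 * 0.014) = 1.27

1.27


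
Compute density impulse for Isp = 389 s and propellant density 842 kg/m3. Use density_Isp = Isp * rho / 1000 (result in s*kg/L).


rho*Isp = 389 * 842 / 1000 = 328 s*kg/L

328 s*kg/L


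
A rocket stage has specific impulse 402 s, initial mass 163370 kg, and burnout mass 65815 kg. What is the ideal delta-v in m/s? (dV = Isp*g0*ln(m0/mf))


Ve = 402 * 9.81 = 3943.62 m/s
dV = 3943.62 * ln(163370/65815) = 3585 m/s

3585 m/s


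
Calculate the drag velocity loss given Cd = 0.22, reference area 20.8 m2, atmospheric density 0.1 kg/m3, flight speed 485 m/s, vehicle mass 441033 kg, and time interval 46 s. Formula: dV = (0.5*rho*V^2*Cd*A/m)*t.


D = 0.5 * 0.1 * 485^2 * 0.22 * 20.8 = 53819.48 N
a = 53819.48 / 441033 = 0.122 m/s2
dV = 0.122 * 46 = 5.6 m/s

5.6 m/s


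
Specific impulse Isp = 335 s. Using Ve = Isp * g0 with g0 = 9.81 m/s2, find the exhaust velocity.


Ve = Isp * g0 = 335 * 9.81 = 3286.4 m/s

3286.4 m/s


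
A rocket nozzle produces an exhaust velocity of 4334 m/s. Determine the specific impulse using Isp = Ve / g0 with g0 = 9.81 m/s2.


Isp = Ve / g0 = 4334 / 9.81 = 441.8 s

441.8 s


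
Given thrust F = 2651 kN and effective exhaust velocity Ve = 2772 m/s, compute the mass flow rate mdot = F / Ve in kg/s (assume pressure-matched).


mdot = F / Ve = 2651000 / 2772 = 956.3 kg/s

956.3 kg/s


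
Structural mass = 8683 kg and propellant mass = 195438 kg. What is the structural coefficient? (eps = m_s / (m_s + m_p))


eps = 8683 / (8683 + 195438) = 0.0425

0.0425


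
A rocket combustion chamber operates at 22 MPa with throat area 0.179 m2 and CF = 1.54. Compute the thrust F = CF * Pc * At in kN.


F = 1.54 * 22e6 * 0.179 = 6.0645e+06 N = 6064.5 kN

6064.5 kN


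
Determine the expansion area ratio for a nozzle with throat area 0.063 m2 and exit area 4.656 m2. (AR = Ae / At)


AR = 4.656 / 0.063 = 73.9

73.9


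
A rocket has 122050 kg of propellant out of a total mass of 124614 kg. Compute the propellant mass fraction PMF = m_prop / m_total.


PMF = 122050 / 124614 = 0.979

0.979


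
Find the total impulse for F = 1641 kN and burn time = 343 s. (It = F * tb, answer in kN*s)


It = 1641 * 343 = 562863 kN*s

562863 kN*s


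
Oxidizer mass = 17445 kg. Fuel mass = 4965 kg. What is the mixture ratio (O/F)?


MR = 17445 / 4965 = 3.51

3.51


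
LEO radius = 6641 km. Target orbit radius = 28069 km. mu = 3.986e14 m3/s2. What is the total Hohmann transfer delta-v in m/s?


V1 = sqrt(mu/r1) = 7747.33 m/s
dV1 = V1*(sqrt(2*r2/(r1+r2)) - 1) = 2105.32 m/s
V2 = sqrt(mu/r2) = 3768.38 m/s
dV2 = V2*(1 - sqrt(2*r1/(r1+r2))) = 1437.29 m/s
Total dV = 3543 m/s

3543 m/s


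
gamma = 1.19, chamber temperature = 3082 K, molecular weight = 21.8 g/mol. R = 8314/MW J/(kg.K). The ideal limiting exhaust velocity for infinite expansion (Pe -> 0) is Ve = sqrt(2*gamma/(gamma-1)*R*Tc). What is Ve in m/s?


R = 8314 / 21.8 = 381.38 J/(kg.K)
Ve = sqrt(2 * 1.19 / (1.19 - 1) * 381.38 * 3082) = 3837 m/s

3837 m/s


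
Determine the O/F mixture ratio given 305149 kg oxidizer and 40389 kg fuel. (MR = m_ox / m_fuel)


MR = 305149 / 40389 = 7.56

7.56


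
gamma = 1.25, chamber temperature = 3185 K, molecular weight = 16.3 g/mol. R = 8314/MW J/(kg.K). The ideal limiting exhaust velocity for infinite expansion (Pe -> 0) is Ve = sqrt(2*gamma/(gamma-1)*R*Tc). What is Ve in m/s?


R = 8314 / 16.3 = 510.06 J/(kg.K)
Ve = sqrt(2 * 1.25 / (1.25 - 1) * 510.06 * 3185) = 4031 m/s

4031 m/s


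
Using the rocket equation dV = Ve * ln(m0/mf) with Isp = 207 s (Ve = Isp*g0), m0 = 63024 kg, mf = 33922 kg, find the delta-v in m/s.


Ve = 207 * 9.81 = 2030.67 m/s
dV = 2030.67 * ln(63024/33922) = 1258 m/s

1258 m/s


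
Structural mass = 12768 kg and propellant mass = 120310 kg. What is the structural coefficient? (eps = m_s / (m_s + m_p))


eps = 12768 / (12768 + 120310) = 0.0959

0.0959


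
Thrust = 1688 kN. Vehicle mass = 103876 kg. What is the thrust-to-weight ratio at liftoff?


TWR = 1688000 / (103876 * 9.81) = 1.66

1.66


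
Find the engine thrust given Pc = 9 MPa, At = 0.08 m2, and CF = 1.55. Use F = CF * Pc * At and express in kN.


F = 1.55 * 9e6 * 0.08 = 1.1160e+06 N = 1116.0 kN

1116.0 kN


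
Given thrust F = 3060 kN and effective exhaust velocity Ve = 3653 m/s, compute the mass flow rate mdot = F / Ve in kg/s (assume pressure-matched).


mdot = F / Ve = 3060000 / 3653 = 837.7 kg/s

837.7 kg/s


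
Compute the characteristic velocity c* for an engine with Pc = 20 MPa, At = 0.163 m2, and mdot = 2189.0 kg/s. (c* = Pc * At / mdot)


c* = 20e6 * 0.163 / 2189.0 = 1489 m/s

1489 m/s


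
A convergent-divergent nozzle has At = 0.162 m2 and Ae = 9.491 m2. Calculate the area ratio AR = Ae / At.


AR = 9.491 / 0.162 = 58.6

58.6


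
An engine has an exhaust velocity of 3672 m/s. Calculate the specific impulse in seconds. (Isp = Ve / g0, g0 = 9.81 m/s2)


Isp = Ve / g0 = 3672 / 9.81 = 374.3 s

374.3 s


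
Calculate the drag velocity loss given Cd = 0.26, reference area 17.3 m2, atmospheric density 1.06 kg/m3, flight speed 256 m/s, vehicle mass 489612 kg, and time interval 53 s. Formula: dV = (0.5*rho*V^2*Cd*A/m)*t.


D = 0.5 * 1.06 * 256^2 * 0.26 * 17.3 = 156233.89 N
a = 156233.89 / 489612 = 0.3191 m/s2
dV = 0.3191 * 53 = 16.9 m/s

16.9 m/s


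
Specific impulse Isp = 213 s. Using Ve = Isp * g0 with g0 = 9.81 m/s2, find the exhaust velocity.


Ve = Isp * g0 = 213 * 9.81 = 2089.5 m/s

2089.5 m/s


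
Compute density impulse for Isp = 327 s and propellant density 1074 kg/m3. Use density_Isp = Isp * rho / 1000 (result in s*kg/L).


rho*Isp = 327 * 1074 / 1000 = 351 s*kg/L

351 s*kg/L


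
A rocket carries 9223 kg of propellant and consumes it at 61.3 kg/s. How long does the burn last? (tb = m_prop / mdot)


tb = 9223 / 61.3 = 150.5 s

150.5 s


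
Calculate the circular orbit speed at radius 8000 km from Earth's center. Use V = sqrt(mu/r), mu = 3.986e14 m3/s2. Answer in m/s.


V = sqrt(3.986e14 / 8000000) = 7059 m/s

7059 m/s


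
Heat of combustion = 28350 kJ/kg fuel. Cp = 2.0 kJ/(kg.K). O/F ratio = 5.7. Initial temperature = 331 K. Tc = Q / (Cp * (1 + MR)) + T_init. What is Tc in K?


Tc = 28350 / (2.0 * (1 + 5.7)) + 331 = 2447 K

2447 K


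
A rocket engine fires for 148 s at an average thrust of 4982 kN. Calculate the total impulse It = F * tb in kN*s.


It = 4982 * 148 = 737336 kN*s

737336 kN*s


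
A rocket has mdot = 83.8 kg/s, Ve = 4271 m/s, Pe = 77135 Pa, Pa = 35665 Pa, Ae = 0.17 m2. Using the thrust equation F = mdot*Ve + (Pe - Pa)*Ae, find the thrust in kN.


F = 83.8 * 4271 + (77135 - 35665) * 0.17 = 364960.0 N = 365.0 kN

365.0 kN


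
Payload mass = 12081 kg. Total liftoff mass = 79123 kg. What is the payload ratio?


PR = 12081 / 79123 = 0.1527

0.1527


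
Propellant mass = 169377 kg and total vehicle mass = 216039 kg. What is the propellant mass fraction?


PMF = 169377 / 216039 = 0.784

0.784


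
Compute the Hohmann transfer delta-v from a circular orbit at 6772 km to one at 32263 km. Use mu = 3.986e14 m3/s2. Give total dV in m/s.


V1 = sqrt(mu/r1) = 7672.03 m/s
dV1 = V1*(sqrt(2*r2/(r1+r2)) - 1) = 2191.91 m/s
V2 = sqrt(mu/r2) = 3514.93 m/s
dV2 = V2*(1 - sqrt(2*r1/(r1+r2))) = 1444.49 m/s
Total dV = 3636 m/s

3636 m/s


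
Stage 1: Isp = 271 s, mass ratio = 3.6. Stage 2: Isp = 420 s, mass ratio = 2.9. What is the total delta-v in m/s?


dV1 = 271 * 9.81 * ln(3.6) = 3405.4 m/s
dV2 = 420 * 9.81 * ln(2.9) = 4386.8 m/s
Total dV = 3405.4 + 4386.8 = 7792.2 m/s ~ 7792 m/s

7792 m/s


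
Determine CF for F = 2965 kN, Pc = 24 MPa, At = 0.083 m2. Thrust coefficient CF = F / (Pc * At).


CF = 2965000 / (24e6 * 0.083) = 1.49

1.49


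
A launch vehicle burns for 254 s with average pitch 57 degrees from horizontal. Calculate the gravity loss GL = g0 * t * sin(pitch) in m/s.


GL = 9.81 * 254 * sin(57 deg) = 2090 m/s

2090 m/s


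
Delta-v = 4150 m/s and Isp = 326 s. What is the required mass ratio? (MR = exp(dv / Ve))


Ve = 326 * 9.81 = 3198.06 m/s
MR = exp(4150 / 3198.06) = 3.661

3.661


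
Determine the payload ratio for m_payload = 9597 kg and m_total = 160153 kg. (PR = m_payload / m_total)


PR = 9597 / 160153 = 0.0599

0.0599


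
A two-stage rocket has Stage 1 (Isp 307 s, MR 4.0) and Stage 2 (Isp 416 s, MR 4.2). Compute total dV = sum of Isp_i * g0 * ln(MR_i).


dV1 = 307 * 9.81 * ln(4.0) = 4175.1 m/s
dV2 = 416 * 9.81 * ln(4.2) = 5856.5 m/s
Total dV = 4175.1 + 5856.5 = 10031.6 m/s ~ 10032 m/s

10032 m/s


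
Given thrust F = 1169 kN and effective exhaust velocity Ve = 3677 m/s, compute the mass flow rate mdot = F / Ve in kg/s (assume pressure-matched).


mdot = F / Ve = 1169000 / 3677 = 317.9 kg/s

317.9 kg/s


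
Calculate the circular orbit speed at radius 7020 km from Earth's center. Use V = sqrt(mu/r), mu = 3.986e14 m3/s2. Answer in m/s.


V = sqrt(3.986e14 / 7020000) = 7535 m/s

7535 m/s


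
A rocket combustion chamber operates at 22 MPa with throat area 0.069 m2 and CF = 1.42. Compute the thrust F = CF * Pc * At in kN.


F = 1.42 * 22e6 * 0.069 = 2.1556e+06 N = 2155.6 kN

2155.6 kN


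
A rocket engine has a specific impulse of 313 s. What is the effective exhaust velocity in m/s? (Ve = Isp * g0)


Ve = Isp * g0 = 313 * 9.81 = 3070.5 m/s

3070.5 m/s


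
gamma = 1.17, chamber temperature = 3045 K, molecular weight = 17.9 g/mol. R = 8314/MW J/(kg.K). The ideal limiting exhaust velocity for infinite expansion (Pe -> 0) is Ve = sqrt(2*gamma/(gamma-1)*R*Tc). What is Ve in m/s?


R = 8314 / 17.9 = 464.47 J/(kg.K)
Ve = sqrt(2 * 1.17 / (1.17 - 1) * 464.47 * 3045) = 4412 m/s

4412 m/s


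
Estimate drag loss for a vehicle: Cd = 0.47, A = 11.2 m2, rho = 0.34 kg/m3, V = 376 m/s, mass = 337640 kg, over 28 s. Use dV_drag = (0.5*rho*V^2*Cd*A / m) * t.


D = 0.5 * 0.34 * 376^2 * 0.47 * 11.2 = 126514.55 N
a = 126514.55 / 337640 = 0.3747 m/s2
dV = 0.3747 * 28 = 10.5 m/s

10.5 m/s


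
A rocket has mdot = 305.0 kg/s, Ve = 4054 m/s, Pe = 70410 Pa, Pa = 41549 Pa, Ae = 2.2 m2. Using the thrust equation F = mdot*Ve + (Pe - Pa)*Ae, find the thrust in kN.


F = 305.0 * 4054 + (70410 - 41549) * 2.2 = 1.3000e+06 N = 1300.0 kN

1300.0 kN


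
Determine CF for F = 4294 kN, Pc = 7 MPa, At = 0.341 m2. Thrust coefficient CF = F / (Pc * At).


CF = 4294000 / (7e6 * 0.341) = 1.8

1.8


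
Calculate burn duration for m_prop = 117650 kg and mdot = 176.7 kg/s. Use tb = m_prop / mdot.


tb = 117650 / 176.7 = 665.8 s

665.8 s


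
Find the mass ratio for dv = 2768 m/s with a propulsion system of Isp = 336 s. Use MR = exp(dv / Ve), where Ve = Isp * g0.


Ve = 336 * 9.81 = 3296.16 m/s
MR = exp(2768 / 3296.16) = 2.316

2.316


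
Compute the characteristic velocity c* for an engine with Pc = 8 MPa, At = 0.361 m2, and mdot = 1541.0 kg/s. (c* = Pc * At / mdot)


c* = 8e6 * 0.361 / 1541.0 = 1874 m/s

1874 m/s


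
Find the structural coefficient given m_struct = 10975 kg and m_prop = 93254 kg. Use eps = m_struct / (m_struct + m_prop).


eps = 10975 / (10975 + 93254) = 0.1053

0.1053


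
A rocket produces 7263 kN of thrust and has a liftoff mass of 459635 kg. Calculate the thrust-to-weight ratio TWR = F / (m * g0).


TWR = 7263000 / (459635 * 9.81) = 1.61

1.61


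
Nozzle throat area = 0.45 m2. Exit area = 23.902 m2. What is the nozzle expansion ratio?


AR = 23.902 / 0.45 = 53.1

53.1


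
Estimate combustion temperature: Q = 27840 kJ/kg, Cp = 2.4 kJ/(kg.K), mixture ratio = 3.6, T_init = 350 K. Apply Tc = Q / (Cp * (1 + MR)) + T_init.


Tc = 27840 / (2.4 * (1 + 3.6)) + 350 = 2872 K

2872 K


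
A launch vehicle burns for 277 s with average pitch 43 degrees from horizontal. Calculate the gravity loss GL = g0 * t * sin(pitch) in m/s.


GL = 9.81 * 277 * sin(43 deg) = 1853 m/s

1853 m/s


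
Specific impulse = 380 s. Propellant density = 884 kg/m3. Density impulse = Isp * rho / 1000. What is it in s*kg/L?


rho*Isp = 380 * 884 / 1000 = 336 s*kg/L

336 s*kg/L


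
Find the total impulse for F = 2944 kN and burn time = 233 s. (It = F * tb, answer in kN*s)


It = 2944 * 233 = 685952 kN*s

685952 kN*s


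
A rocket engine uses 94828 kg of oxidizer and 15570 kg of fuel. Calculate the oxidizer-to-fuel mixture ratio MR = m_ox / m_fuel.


MR = 94828 / 15570 = 6.09

6.09


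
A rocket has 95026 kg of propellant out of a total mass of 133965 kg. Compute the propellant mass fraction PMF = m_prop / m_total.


PMF = 95026 / 133965 = 0.709

0.709


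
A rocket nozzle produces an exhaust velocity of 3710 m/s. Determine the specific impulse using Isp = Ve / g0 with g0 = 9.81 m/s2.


Isp = Ve / g0 = 3710 / 9.81 = 378.2 s

378.2 s


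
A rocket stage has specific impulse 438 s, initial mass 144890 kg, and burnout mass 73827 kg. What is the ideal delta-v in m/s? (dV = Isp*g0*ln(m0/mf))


Ve = 438 * 9.81 = 4296.78 m/s
dV = 4296.78 * ln(144890/73827) = 2897 m/s

2897 m/s


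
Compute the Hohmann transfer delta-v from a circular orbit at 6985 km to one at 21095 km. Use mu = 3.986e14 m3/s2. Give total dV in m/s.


V1 = sqrt(mu/r1) = 7554.15 m/s
dV1 = V1*(sqrt(2*r2/(r1+r2)) - 1) = 1705.44 m/s
V2 = sqrt(mu/r2) = 4346.89 m/s
dV2 = V2*(1 - sqrt(2*r1/(r1+r2))) = 1280.85 m/s
Total dV = 2986 m/s

2986 m/s


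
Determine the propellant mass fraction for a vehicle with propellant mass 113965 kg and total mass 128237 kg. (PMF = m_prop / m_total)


PMF = 113965 / 128237 = 0.889

0.889


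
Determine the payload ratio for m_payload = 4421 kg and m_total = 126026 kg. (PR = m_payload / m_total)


PR = 4421 / 126026 = 0.0351

0.0351


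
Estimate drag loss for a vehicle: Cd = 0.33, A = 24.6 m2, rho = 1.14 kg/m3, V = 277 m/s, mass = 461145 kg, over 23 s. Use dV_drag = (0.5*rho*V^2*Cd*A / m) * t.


D = 0.5 * 1.14 * 277^2 * 0.33 * 24.6 = 355045.03 N
a = 355045.03 / 461145 = 0.7699 m/s2
dV = 0.7699 * 23 = 17.7 m/s

17.7 m/s


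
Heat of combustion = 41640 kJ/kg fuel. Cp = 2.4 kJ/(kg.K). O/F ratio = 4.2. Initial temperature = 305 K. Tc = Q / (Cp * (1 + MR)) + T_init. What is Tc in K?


Tc = 41640 / (2.4 * (1 + 4.2)) + 305 = 3642 K

3642 K


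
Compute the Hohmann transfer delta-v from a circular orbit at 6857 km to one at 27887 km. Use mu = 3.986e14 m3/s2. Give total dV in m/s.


V1 = sqrt(mu/r1) = 7624.33 m/s
dV1 = V1*(sqrt(2*r2/(r1+r2)) - 1) = 2035.68 m/s
V2 = sqrt(mu/r2) = 3780.66 m/s
dV2 = V2*(1 - sqrt(2*r1/(r1+r2))) = 1405.41 m/s
Total dV = 3441 m/s

3441 m/s


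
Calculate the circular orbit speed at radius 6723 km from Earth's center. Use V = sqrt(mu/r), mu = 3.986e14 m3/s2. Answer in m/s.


V = sqrt(3.986e14 / 6723000) = 7700 m/s

7700 m/s


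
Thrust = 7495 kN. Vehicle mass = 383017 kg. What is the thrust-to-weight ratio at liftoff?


TWR = 7495000 / (383017 * 9.81) = 1.99

1.99


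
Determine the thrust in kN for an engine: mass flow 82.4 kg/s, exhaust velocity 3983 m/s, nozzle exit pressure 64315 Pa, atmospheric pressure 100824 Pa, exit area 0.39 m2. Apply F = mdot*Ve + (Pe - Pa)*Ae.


F = 82.4 * 3983 + (64315 - 100824) * 0.39 = 313961.0 N = 314.0 kN

314.0 kN


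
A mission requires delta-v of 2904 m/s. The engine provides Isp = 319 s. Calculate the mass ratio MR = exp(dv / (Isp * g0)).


Ve = 319 * 9.81 = 3129.39 m/s
MR = exp(2904 / 3129.39) = 2.529

2.529


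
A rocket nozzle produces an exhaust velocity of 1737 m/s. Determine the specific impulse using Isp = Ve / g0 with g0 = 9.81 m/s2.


Isp = Ve / g0 = 1737 / 9.81 = 177.1 s

177.1 s


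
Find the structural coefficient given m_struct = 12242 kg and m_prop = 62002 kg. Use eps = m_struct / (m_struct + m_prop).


eps = 12242 / (12242 + 62002) = 0.1649

0.1649


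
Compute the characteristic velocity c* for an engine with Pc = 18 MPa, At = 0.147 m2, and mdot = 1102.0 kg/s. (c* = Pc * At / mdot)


c* = 18e6 * 0.147 / 1102.0 = 2401 m/s

2401 m/s


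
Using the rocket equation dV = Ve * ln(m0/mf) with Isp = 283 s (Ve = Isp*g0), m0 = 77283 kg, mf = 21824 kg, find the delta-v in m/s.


Ve = 283 * 9.81 = 2776.23 m/s
dV = 2776.23 * ln(77283/21824) = 3510 m/s

3510 m/s


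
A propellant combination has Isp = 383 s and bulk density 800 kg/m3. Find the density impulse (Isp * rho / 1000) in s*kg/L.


rho*Isp = 383 * 800 / 1000 = 306 s*kg/L

306 s*kg/L


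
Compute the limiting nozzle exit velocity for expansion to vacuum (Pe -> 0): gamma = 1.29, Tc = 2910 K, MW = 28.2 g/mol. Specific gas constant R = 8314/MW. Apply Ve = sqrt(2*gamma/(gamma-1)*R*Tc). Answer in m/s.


R = 8314 / 28.2 = 294.82 J/(kg.K)
Ve = sqrt(2 * 1.29 / (1.29 - 1) * 294.82 * 2910) = 2763 m/s

2763 m/s


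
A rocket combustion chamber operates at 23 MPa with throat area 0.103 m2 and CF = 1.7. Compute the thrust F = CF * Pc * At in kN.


F = 1.7 * 23e6 * 0.103 = 4.0273e+06 N = 4027.3 kN

4027.3 kN


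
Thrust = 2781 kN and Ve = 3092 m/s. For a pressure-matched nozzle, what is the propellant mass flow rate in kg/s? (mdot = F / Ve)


mdot = F / Ve = 2781000 / 3092 = 899.4 kg/s

899.4 kg/s


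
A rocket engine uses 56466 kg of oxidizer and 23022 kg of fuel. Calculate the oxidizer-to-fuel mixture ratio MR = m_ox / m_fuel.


MR = 56466 / 23022 = 2.45

2.45


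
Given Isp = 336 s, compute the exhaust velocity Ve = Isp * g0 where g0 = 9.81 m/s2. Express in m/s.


Ve = Isp * g0 = 336 * 9.81 = 3296.2 m/s

3296.2 m/s


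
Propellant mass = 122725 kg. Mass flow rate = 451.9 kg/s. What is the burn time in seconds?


tb = 122725 / 451.9 = 271.6 s

271.6 s


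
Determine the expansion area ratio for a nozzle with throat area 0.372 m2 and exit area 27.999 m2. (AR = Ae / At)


AR = 27.999 / 0.372 = 75.3

75.3


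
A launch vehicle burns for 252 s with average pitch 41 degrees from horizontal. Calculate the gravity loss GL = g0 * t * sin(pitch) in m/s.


GL = 9.81 * 252 * sin(41 deg) = 1622 m/s

1622 m/s


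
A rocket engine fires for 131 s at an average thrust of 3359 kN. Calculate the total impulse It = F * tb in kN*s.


It = 3359 * 131 = 440029 kN*s

440029 kN*s


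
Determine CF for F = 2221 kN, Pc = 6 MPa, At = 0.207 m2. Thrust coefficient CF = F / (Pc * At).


CF = 2221000 / (6e6 * 0.207) = 1.79

1.79


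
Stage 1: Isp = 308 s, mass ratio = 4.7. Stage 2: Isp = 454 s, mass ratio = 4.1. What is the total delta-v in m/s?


dV1 = 308 * 9.81 * ln(4.7) = 4675.9 m/s
dV2 = 454 * 9.81 * ln(4.1) = 6284.2 m/s
Total dV = 4675.9 + 6284.2 = 10960.1 m/s ~ 10960 m/s

10960 m/s


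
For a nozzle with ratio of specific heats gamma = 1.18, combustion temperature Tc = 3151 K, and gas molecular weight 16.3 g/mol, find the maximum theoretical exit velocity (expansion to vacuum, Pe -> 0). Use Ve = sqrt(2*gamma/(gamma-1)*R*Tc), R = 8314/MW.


R = 8314 / 16.3 = 510.06 J/(kg.K)
Ve = sqrt(2 * 1.18 / (1.18 - 1) * 510.06 * 3151) = 4590 m/s

4590 m/s


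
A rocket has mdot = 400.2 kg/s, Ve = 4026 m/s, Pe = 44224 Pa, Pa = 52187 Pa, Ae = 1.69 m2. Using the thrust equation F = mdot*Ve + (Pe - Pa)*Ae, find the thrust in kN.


F = 400.2 * 4026 + (44224 - 52187) * 1.69 = 1.5977e+06 N = 1597.7 kN

1597.7 kN


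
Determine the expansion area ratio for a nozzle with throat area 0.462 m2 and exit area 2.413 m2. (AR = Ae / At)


AR = 2.413 / 0.462 = 5.2

5.2


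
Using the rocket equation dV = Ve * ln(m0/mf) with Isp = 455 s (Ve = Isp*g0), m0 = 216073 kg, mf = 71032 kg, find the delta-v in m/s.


Ve = 455 * 9.81 = 4463.55 m/s
dV = 4463.55 * ln(216073/71032) = 4966 m/s

4966 m/s


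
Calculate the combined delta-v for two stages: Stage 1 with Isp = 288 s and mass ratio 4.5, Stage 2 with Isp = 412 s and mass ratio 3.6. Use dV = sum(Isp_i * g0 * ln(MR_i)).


dV1 = 288 * 9.81 * ln(4.5) = 4249.4 m/s
dV2 = 412 * 9.81 * ln(3.6) = 5177.2 m/s
Total dV = 4249.4 + 5177.2 = 9426.6 m/s ~ 9427 m/s

9427 m/s


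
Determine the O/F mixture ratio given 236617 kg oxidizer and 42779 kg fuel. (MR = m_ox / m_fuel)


MR = 236617 / 42779 = 5.53

5.53


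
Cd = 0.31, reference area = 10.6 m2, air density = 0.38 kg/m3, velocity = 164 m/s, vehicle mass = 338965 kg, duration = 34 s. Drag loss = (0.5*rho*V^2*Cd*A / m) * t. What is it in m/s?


D = 0.5 * 0.38 * 164^2 * 0.31 * 10.6 = 16792.25 N
a = 16792.25 / 338965 = 0.0495 m/s2
dV = 0.0495 * 34 = 1.7 m/s

1.7 m/s


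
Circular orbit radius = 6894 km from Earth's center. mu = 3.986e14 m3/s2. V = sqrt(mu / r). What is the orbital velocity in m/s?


V = sqrt(3.986e14 / 6894000) = 7604 m/s

7604 m/s


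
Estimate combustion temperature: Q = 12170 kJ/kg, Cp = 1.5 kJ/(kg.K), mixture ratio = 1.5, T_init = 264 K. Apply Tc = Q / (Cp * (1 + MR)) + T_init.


Tc = 12170 / (1.5 * (1 + 1.5)) + 264 = 3509 K

3509 K


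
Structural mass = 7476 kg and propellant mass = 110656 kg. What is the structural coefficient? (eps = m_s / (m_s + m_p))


eps = 7476 / (7476 + 110656) = 0.0633

0.0633


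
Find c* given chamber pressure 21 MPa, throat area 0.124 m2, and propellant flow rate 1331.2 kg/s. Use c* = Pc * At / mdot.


c* = 21e6 * 0.124 / 1331.2 = 1956 m/s

1956 m/s


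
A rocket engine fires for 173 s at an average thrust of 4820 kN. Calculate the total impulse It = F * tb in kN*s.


It = 4820 * 173 = 833860 kN*s

833860 kN*s


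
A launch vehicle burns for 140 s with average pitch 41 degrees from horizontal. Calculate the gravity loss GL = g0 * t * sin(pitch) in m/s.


GL = 9.81 * 140 * sin(41 deg) = 901 m/s

901 m/s


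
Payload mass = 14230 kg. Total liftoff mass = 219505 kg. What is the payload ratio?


PR = 14230 / 219505 = 0.0648

0.0648


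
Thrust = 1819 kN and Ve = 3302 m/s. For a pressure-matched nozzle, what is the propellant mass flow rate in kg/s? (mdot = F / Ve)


mdot = F / Ve = 1819000 / 3302 = 550.9 kg/s

550.9 kg/s


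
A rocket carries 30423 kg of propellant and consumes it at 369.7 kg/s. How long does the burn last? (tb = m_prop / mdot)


tb = 30423 / 369.7 = 82.3 s

82.3 s


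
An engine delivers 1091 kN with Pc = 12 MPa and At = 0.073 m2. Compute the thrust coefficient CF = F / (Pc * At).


CF = 1091000 / (12e6 * 0.073) = 1.25

1.25


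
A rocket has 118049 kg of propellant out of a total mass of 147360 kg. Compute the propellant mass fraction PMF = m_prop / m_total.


PMF = 118049 / 147360 = 0.801

0.801


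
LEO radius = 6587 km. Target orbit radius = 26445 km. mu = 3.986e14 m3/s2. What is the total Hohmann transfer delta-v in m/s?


V1 = sqrt(mu/r1) = 7779.02 m/s
dV1 = V1*(sqrt(2*r2/(r1+r2)) - 1) = 2064.36 m/s
V2 = sqrt(mu/r2) = 3882.37 m/s
dV2 = V2*(1 - sqrt(2*r1/(r1+r2))) = 1430.55 m/s
Total dV = 3495 m/s

3495 m/s


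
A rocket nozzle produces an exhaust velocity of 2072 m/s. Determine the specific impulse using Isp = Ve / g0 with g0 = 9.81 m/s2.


Isp = Ve / g0 = 2072 / 9.81 = 211.2 s

211.2 s


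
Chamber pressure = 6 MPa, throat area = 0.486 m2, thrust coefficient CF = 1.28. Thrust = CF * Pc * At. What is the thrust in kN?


F = 1.28 * 6e6 * 0.486 = 3.7325e+06 N = 3732.5 kN

3732.5 kN


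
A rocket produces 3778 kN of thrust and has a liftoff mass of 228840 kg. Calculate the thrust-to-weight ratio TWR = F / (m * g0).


TWR = 3778000 / (228840 * 9.81) = 1.68

1.68


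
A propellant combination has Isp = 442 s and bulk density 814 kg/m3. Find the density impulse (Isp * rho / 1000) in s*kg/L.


rho*Isp = 442 * 814 / 1000 = 360 s*kg/L

360 s*kg/L


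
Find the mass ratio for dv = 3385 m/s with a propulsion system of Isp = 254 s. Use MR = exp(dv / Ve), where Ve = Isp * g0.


Ve = 254 * 9.81 = 2491.74 m/s
MR = exp(3385 / 2491.74) = 3.89

3.89


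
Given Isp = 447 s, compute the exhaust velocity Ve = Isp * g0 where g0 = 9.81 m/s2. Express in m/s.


Ve = Isp * g0 = 447 * 9.81 = 4385.1 m/s

4385.1 m/s


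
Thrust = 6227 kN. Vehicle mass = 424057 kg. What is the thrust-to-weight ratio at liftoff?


TWR = 6227000 / (424057 * 9.81) = 1.5

1.5


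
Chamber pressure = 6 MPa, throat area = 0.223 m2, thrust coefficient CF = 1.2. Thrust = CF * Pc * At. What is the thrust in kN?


F = 1.2 * 6e6 * 0.223 = 1.6056e+06 N = 1605.6 kN

1605.6 kN


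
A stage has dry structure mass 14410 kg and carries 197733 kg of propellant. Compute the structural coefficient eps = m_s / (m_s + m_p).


eps = 14410 / (14410 + 197733) = 0.0679

0.0679


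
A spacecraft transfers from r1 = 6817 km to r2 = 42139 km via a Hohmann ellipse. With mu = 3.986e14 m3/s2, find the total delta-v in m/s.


V1 = sqrt(mu/r1) = 7646.66 m/s
dV1 = V1*(sqrt(2*r2/(r1+r2)) - 1) = 2386.23 m/s
V2 = sqrt(mu/r2) = 3075.58 m/s
dV2 = V2*(1 - sqrt(2*r1/(r1+r2))) = 1452.51 m/s
Total dV = 3839 m/s

3839 m/s


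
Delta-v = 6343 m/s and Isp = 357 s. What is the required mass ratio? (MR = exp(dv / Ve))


Ve = 357 * 9.81 = 3502.17 m/s
MR = exp(6343 / 3502.17) = 6.118

6.118


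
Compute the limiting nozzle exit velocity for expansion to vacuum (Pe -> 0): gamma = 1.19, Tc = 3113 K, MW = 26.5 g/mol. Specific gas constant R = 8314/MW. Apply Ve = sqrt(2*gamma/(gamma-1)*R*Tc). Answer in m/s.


R = 8314 / 26.5 = 313.74 J/(kg.K)
Ve = sqrt(2 * 1.19 / (1.19 - 1) * 313.74 * 3113) = 3498 m/s

3498 m/s


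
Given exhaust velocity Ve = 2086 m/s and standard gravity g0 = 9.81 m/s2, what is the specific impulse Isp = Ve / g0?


Isp = Ve / g0 = 2086 / 9.81 = 212.6 s

212.6 s
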